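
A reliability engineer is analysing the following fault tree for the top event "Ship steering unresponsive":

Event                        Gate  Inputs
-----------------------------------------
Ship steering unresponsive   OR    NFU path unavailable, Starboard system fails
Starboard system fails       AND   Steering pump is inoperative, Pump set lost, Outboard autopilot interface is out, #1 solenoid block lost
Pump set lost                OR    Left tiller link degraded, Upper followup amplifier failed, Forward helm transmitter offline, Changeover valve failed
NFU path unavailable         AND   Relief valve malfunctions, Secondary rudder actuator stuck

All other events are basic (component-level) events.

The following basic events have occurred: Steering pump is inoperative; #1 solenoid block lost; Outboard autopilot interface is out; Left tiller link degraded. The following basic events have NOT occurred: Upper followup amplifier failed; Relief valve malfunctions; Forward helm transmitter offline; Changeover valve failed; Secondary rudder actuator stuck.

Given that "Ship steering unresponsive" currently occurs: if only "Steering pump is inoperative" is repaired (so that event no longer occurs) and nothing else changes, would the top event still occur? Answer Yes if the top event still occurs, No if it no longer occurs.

No

Counterfactual: set "Steering pump is inoperative" to not occurred.
NFU path unavailable [AND]: Relief valve malfunctions=not, Secondary rudder actuator stuck=not → not all inputs occur → does not occur.
Pump set lost [OR]: Left tiller link degraded=occurs, Upper followup amplifier failed=not, Forward helm transmitter offline=not, Changeover valve failed=not → at least one input occurs → occurs.
Starboard system fails [AND]: Steering pump is inoperative=not, Pump set lost=occurs, Outboard autopilot interface is out=occurs, #1 solenoid block lost=occurs → not all inputs occur → does not occur.
Ship steering unresponsive [OR]: NFU path unavailable=not, Starboard system fails=not → no input occurs → does not occur.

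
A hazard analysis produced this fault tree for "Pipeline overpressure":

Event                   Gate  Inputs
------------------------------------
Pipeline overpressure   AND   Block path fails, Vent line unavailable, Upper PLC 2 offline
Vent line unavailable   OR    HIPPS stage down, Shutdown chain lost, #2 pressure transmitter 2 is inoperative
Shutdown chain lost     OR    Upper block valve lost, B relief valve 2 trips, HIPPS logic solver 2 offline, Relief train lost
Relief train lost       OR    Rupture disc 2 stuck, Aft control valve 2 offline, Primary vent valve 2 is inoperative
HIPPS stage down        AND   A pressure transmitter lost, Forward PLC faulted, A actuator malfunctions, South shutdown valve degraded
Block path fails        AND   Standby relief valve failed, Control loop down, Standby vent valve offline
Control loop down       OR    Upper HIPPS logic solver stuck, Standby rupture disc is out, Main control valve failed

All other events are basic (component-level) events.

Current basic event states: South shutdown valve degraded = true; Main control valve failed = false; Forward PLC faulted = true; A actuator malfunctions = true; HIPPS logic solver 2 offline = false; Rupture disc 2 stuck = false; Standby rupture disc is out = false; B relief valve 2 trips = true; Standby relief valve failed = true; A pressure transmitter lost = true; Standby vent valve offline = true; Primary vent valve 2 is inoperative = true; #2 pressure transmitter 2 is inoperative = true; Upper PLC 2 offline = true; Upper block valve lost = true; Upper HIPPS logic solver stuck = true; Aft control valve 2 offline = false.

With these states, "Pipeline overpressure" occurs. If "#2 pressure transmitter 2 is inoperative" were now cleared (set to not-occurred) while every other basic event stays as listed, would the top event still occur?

Counterfactual: set "#2 pressure transmitter 2 is inoperative" to not occurred.
Control loop down [OR]: Upper HIPPS logic solver stuck=occurs, Standby rupture disc is out=not, Main control valve failed=not → at least one input occurs → occurs.
Block path fails [AND]: Standby relief valve failed=occurs, Control loop down=occurs, Standby vent valve offline=occurs → all inputs occur → occurs.
HIPPS stage down [AND]: A pressure transmitter lost=occurs, Forward PLC faulted=occurs, A actuator malfunctions=occurs, South shutdown valve degraded=occurs → all inputs occur → occurs.
Relief train lost [OR]: Rupture disc 2 stuck=not, Aft control valve 2 offline=not, Primary vent valve 2 is inoperative=occurs → at least one input occurs → occurs.
Shutdown chain lost [OR]: Upper block valve lost=occurs, B relief valve 2 trips=occurs, HIPPS logic solver 2 offline=not, Relief train lost=occurs → at least one input occurs → occurs.
Vent line unavailable [OR]: HIPPS stage down=occurs, Shutdown chain lost=occurs, #2 pressure transmitter 2 is inoperative=not → at least one input occurs → occurs.
Pipeline overpressure [AND]: Block path fails=occurs, Vent line unavailable=occurs, Upper PLC 2 offline=occurs → all inputs occur → occurs.

Yes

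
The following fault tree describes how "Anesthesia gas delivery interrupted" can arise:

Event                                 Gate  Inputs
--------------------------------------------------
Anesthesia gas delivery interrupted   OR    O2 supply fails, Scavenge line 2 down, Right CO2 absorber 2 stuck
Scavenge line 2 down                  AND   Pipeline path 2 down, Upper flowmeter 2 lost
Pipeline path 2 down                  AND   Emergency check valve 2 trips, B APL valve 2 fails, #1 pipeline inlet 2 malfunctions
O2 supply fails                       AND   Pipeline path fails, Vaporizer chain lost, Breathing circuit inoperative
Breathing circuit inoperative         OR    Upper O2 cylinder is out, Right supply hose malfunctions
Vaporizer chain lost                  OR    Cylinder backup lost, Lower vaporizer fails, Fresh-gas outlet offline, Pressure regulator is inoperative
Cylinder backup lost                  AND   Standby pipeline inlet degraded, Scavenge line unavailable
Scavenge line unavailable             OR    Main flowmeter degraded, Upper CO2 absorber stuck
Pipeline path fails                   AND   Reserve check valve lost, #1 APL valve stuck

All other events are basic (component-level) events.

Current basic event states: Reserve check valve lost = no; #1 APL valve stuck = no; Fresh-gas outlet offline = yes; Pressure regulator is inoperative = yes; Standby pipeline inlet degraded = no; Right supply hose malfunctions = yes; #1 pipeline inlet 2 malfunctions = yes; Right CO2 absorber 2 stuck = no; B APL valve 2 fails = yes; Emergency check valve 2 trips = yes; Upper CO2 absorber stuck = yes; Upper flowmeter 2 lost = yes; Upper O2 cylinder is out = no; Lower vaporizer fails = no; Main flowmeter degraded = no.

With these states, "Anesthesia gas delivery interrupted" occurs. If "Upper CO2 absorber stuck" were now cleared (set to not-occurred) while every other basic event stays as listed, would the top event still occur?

Yes

Counterfactual: set "Upper CO2 absorber stuck" to not occurred.
Pipeline path fails [AND]: Reserve check valve lost=not, #1 APL valve stuck=not → not all inputs occur → does not occur.
Scavenge line unavailable [OR]: Main flowmeter degraded=not, Upper CO2 absorber stuck=not → no input occurs → does not occur.
Cylinder backup lost [AND]: Standby pipeline inlet degraded=not, Scavenge line unavailable=not → not all inputs occur → does not occur.
Vaporizer chain lost [OR]: Cylinder backup lost=not, Lower vaporizer fails=not, Fresh-gas outlet offline=occurs, Pressure regulator is inoperative=occurs → at least one input occurs → occurs.
Breathing circuit inoperative [OR]: Upper O2 cylinder is out=not, Right supply hose malfunctions=occurs → at least one input occurs → occurs.
O2 supply fails [AND]: Pipeline path fails=not, Vaporizer chain lost=occurs, Breathing circuit inoperative=occurs → not all inputs occur → does not occur.
Pipeline path 2 down [AND]: Emergency check valve 2 trips=occurs, B APL valve 2 fails=occurs, #1 pipeline inlet 2 malfunctions=occurs → all inputs occur → occurs.
Scavenge line 2 down [AND]: Pipeline path 2 down=occurs, Upper flowmeter 2 lost=occurs → all inputs occur → occurs.
Anesthesia gas delivery interrupted [OR]: O2 supply fails=not, Scavenge line 2 down=occurs, Right CO2 absorber 2 stuck=not → at least one input occurs → occurs.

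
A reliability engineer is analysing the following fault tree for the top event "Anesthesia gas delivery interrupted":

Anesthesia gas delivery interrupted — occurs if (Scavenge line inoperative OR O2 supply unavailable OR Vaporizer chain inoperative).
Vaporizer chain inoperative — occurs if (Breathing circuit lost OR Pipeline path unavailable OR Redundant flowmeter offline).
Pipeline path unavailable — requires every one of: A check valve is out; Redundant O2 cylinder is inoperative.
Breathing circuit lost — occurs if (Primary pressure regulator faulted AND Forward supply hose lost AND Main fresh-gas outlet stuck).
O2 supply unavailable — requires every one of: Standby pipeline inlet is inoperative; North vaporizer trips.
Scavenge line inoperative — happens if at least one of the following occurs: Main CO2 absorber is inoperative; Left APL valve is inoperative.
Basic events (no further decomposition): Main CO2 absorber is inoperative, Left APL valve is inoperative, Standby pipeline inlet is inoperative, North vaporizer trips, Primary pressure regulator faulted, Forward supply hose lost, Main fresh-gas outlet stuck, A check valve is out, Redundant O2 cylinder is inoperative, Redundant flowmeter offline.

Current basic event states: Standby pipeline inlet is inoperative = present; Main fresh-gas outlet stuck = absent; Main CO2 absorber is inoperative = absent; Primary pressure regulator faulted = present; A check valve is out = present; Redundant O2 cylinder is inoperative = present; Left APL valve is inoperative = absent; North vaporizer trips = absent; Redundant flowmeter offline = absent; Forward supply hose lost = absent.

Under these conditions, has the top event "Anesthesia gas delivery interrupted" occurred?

Scavenge line inoperative [OR]: Main CO2 absorber is inoperative=not, Left APL valve is inoperative=not → no input occurs → does not occur.
O2 supply unavailable [AND]: Standby pipeline inlet is inoperative=occurs, North vaporizer trips=not → not all inputs occur → does not occur.
Breathing circuit lost [AND]: Primary pressure regulator faulted=occurs, Forward supply hose lost=not, Main fresh-gas outlet stuck=not → not all inputs occur → does not occur.
Pipeline path unavailable [AND]: A check valve is out=occurs, Redundant O2 cylinder is inoperative=occurs → all inputs occur → occurs.
Vaporizer chain inoperative [OR]: Breathing circuit lost=not, Pipeline path unavailable=occurs, Redundant flowmeter offline=not → at least one input occurs → occurs.
Anesthesia gas delivery interrupted [OR]: Scavenge line inoperative=not, O2 supply unavailable=not, Vaporizer chain inoperative=occurs → at least one input occurs → occurs.

Yes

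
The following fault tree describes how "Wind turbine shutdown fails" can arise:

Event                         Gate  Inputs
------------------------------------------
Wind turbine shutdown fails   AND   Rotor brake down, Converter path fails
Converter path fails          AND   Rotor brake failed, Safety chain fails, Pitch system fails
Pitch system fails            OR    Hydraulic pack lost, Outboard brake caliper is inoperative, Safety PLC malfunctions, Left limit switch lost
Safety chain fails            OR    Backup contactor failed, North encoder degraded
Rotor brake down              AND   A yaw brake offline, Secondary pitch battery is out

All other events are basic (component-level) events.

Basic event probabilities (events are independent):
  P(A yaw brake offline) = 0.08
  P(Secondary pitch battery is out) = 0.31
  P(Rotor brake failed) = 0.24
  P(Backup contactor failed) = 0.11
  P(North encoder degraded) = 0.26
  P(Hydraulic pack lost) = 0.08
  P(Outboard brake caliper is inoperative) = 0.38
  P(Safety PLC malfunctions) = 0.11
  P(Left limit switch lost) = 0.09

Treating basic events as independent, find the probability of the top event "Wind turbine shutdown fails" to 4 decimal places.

0.0011

P(Rotor brake down) [AND] = 0.08 × 0.31 = 0.024800
P(Safety chain fails) [OR] = 1 − (1−0.11) × (1−0.26) = 0.341400
P(Pitch system fails) [OR] = 1 − (1−0.08) × (1−0.38) × (1−0.11) × (1−0.09) = 0.538033
P(Converter path fails) [AND] = 0.24 × 0.341400 × 0.538033 = 0.044084
P(Wind turbine shutdown fails) [AND] = 0.024800 × 0.044084 = 0.001093
Rounded to 4 decimal places: P(Wind turbine shutdown fails) ≈ 0.0011.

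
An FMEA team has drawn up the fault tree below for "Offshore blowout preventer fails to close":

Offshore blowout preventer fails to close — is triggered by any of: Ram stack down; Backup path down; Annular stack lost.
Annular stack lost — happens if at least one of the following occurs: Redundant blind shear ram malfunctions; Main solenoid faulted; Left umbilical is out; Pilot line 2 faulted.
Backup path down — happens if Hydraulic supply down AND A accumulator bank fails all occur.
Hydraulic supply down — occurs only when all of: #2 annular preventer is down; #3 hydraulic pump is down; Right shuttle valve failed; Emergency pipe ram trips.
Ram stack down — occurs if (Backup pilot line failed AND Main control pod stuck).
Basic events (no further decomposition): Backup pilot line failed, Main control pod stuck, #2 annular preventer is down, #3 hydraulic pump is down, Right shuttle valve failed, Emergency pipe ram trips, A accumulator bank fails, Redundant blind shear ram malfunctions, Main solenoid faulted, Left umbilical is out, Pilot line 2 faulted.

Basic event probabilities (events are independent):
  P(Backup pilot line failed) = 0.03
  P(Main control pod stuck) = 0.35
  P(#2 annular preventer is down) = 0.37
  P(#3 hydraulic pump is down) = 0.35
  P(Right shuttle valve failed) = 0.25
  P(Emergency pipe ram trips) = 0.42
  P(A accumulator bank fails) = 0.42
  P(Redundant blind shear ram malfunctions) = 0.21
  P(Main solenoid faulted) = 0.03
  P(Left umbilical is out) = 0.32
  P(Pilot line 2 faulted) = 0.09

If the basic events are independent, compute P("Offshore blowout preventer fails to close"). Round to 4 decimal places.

P(Ram stack down) [AND] = 0.03 × 0.35 = 0.010500
P(Hydraulic supply down) [AND] = 0.37 × 0.35 × 0.25 × 0.42 = 0.013598
P(Backup path down) [AND] = 0.013598 × 0.42 = 0.005711
P(Annular stack lost) [OR] = 1 − (1−0.21) × (1−0.03) × (1−0.32) × (1−0.09) = 0.525814
P(Offshore blowout preventer fails to close) [OR] = 1 − (1−0.010500) × (1−0.005711) × (1−0.525814) = 0.533473
Rounded to 4 decimal places: P(Offshore blowout preventer fails to close) ≈ 0.5335.

0.5335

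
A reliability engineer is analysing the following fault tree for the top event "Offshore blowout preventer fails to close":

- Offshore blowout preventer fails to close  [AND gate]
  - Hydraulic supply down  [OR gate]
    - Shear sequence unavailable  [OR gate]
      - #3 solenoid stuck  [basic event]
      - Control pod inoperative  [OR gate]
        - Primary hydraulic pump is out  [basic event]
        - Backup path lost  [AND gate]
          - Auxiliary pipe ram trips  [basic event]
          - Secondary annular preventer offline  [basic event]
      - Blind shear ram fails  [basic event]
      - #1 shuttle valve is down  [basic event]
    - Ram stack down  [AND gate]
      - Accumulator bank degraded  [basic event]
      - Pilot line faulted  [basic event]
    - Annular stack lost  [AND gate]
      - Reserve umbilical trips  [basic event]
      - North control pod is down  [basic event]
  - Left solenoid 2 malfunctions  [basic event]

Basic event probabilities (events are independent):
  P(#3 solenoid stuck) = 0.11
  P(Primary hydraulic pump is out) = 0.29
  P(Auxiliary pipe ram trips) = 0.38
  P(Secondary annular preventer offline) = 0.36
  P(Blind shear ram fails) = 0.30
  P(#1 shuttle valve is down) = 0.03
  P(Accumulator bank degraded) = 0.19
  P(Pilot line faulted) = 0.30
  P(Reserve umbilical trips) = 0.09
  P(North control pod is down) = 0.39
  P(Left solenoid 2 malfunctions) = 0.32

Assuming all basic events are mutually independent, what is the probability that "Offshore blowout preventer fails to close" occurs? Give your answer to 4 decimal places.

0.2122

P(Backup path lost) [AND] = 0.38 × 0.36 = 0.136800
P(Control pod inoperative) [OR] = 1 − (1−0.29) × (1−0.136800) = 0.387128
P(Shear sequence unavailable) [OR] = 1 − (1−0.11) × (1−0.387128) × (1−0.30) × (1−0.03) = 0.629635
P(Ram stack down) [AND] = 0.19 × 0.30 = 0.057000
P(Annular stack lost) [AND] = 0.09 × 0.39 = 0.035100
P(Hydraulic supply down) [OR] = 1 − (1−0.629635) × (1−0.057000) × (1−0.035100) = 0.663005
P(Offshore blowout preventer fails to close) [AND] = 0.663005 × 0.32 = 0.212162
Rounded to 4 decimal places: P(Offshore blowout preventer fails to close) ≈ 0.2122.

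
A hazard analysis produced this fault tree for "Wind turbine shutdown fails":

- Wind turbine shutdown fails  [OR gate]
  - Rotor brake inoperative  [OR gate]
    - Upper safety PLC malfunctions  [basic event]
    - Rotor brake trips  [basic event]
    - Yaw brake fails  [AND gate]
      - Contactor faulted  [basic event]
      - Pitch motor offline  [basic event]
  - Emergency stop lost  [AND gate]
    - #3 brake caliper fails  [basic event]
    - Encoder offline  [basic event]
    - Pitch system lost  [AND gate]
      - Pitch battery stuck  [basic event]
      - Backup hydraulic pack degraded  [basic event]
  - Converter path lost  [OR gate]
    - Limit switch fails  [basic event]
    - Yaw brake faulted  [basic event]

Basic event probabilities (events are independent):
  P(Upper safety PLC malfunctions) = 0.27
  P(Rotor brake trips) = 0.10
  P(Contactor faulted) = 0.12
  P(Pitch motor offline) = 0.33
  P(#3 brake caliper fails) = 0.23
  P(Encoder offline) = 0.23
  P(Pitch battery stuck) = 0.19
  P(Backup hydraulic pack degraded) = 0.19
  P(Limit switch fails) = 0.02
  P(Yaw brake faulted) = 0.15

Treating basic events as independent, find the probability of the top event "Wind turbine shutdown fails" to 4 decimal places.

0.4754

P(Yaw brake fails) [AND] = 0.12 × 0.33 = 0.039600
P(Rotor brake inoperative) [OR] = 1 − (1−0.27) × (1−0.10) × (1−0.039600) = 0.369017
P(Pitch system lost) [AND] = 0.19 × 0.19 = 0.036100
P(Emergency stop lost) [AND] = 0.23 × 0.23 × 0.036100 = 0.001910
P(Converter path lost) [OR] = 1 − (1−0.02) × (1−0.15) = 0.167000
P(Wind turbine shutdown fails) [OR] = 1 − (1−0.369017) × (1−0.001910) × (1−0.167000) = 0.475395
Rounded to 4 decimal places: P(Wind turbine shutdown fails) ≈ 0.4754.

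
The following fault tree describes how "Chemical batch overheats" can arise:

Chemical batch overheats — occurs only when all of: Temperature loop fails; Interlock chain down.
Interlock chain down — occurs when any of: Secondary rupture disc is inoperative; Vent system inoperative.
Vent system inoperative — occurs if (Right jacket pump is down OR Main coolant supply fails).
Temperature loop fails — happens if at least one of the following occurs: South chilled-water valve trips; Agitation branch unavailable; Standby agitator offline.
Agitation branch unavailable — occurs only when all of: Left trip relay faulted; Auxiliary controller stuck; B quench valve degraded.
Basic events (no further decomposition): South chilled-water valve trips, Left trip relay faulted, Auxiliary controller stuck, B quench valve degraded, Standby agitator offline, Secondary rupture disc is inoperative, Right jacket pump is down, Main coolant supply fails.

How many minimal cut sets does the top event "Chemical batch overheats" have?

Agitation branch unavailable [AND]: one cut set from each child combined → 1 × 1 × 1 = 1 cut set(s).
Temperature loop fails [OR]: union of children's cut sets → 3 cut set(s).
Vent system inoperative [OR]: union of children's cut sets → 2 cut set(s).
Interlock chain down [OR]: union of children's cut sets → 3 cut set(s).
Chemical batch overheats [AND]: one cut set from each child combined → 3 × 3 = 9 cut set(s).
Minimal cut sets: {Secondary rupture disc is inoperative, South chilled-water valve trips}; {Right jacket pump is down, South chilled-water valve trips}; {Main coolant supply fails, South chilled-water valve trips}; {Auxiliary controller stuck, B quench valve degraded, Left trip relay faulted, Secondary rupture disc is inoperative}; {Auxiliary controller stuck, B quench valve degraded, Left trip relay faulted, Right jacket pump is down}; {Auxiliary controller stuck, B quench valve degraded, Left trip relay faulted, Main coolant supply fails}; {Secondary rupture disc is inoperative, Standby agitator offline}; {Right jacket pump is down, Standby agitator offline}; {Main coolant supply fails, Standby agitator offline}.

9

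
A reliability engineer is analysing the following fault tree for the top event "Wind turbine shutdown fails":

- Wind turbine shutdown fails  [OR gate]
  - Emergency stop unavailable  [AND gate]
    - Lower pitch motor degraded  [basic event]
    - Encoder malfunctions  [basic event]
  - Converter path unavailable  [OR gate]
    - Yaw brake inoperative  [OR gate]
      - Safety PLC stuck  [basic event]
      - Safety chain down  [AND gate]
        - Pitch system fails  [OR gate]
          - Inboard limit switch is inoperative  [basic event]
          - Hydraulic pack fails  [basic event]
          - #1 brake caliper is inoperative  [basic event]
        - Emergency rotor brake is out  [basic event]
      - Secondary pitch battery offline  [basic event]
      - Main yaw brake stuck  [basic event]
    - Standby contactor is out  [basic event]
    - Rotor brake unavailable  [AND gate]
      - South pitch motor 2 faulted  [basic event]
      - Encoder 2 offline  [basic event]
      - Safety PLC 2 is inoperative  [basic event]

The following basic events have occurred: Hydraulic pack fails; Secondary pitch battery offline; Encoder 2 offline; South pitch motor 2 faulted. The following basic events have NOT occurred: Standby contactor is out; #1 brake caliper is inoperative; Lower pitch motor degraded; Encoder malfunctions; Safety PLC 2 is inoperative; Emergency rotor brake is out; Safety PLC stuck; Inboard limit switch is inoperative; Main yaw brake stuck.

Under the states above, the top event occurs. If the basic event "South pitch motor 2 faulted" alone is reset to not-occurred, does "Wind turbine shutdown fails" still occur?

Yes

Counterfactual: set "South pitch motor 2 faulted" to not occurred.
Emergency stop unavailable [AND]: Lower pitch motor degraded=not, Encoder malfunctions=not → not all inputs occur → does not occur.
Pitch system fails [OR]: Inboard limit switch is inoperative=not, Hydraulic pack fails=occurs, #1 brake caliper is inoperative=not → at least one input occurs → occurs.
Safety chain down [AND]: Pitch system fails=occurs, Emergency rotor brake is out=not → not all inputs occur → does not occur.
Yaw brake inoperative [OR]: Safety PLC stuck=not, Safety chain down=not, Secondary pitch battery offline=occurs, Main yaw brake stuck=not → at least one input occurs → occurs.
Rotor brake unavailable [AND]: South pitch motor 2 faulted=not, Encoder 2 offline=occurs, Safety PLC 2 is inoperative=not → not all inputs occur → does not occur.
Converter path unavailable [OR]: Yaw brake inoperative=occurs, Standby contactor is out=not, Rotor brake unavailable=not → at least one input occurs → occurs.
Wind turbine shutdown fails [OR]: Emergency stop unavailable=not, Converter path unavailable=occurs → at least one input occurs → occurs.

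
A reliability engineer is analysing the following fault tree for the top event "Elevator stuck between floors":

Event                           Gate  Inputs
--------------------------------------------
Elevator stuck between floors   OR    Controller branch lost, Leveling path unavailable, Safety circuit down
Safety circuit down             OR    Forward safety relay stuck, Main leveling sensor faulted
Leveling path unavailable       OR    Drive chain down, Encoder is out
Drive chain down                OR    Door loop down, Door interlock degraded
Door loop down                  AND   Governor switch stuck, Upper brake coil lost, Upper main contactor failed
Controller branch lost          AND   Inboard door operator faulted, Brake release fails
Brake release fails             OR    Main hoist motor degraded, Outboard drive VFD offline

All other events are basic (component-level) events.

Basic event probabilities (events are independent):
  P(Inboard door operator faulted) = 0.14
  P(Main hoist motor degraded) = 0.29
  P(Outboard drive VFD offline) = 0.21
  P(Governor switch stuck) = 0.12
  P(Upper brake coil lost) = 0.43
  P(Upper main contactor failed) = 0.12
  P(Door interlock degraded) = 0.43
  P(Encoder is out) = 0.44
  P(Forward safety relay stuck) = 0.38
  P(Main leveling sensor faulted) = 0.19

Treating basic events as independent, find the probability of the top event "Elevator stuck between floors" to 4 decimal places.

0.8505

P(Brake release fails) [OR] = 1 − (1−0.29) × (1−0.21) = 0.439100
P(Controller branch lost) [AND] = 0.14 × 0.439100 = 0.061474
P(Door loop down) [AND] = 0.12 × 0.43 × 0.12 = 0.006192
P(Drive chain down) [OR] = 1 − (1−0.006192) × (1−0.43) = 0.433529
P(Leveling path unavailable) [OR] = 1 − (1−0.433529) × (1−0.44) = 0.682776
P(Safety circuit down) [OR] = 1 − (1−0.38) × (1−0.19) = 0.497800
P(Elevator stuck between floors) [OR] = 1 − (1−0.061474) × (1−0.682776) × (1−0.497800) = 0.850484
Rounded to 4 decimal places: P(Elevator stuck between floors) ≈ 0.8505.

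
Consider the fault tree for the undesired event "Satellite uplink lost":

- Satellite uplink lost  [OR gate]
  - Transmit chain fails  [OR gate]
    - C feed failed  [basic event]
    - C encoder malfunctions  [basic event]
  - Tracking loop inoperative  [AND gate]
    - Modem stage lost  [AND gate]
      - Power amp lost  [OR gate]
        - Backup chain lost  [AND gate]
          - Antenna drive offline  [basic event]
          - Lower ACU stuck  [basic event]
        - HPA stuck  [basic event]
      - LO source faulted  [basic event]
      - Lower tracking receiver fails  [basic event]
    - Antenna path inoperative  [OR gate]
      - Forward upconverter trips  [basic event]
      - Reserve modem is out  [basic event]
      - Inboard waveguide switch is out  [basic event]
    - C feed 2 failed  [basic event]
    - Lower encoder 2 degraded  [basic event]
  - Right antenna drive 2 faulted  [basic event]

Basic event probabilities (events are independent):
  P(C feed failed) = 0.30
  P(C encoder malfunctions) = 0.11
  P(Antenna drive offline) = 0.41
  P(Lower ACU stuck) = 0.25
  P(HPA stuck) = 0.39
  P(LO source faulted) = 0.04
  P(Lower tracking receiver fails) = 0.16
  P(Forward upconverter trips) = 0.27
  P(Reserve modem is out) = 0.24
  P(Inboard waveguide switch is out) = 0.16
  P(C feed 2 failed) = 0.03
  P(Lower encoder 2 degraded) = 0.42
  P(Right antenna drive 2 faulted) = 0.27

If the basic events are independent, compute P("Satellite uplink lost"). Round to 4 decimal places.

P(Transmit chain fails) [OR] = 1 − (1−0.30) × (1−0.11) = 0.377000
P(Backup chain lost) [AND] = 0.41 × 0.25 = 0.102500
P(Power amp lost) [OR] = 1 − (1−0.102500) × (1−0.39) = 0.452525
P(Modem stage lost) [AND] = 0.452525 × 0.04 × 0.16 = 0.002896
P(Antenna path inoperative) [OR] = 1 − (1−0.27) × (1−0.24) × (1−0.16) = 0.533968
P(Tracking loop inoperative) [AND] = 0.002896 × 0.533968 × 0.03 × 0.42 = 0.000019
P(Satellite uplink lost) [OR] = 1 − (1−0.377000) × (1−0.000019) × (1−0.27) = 0.545219
Rounded to 4 decimal places: P(Satellite uplink lost) ≈ 0.5452.

0.5452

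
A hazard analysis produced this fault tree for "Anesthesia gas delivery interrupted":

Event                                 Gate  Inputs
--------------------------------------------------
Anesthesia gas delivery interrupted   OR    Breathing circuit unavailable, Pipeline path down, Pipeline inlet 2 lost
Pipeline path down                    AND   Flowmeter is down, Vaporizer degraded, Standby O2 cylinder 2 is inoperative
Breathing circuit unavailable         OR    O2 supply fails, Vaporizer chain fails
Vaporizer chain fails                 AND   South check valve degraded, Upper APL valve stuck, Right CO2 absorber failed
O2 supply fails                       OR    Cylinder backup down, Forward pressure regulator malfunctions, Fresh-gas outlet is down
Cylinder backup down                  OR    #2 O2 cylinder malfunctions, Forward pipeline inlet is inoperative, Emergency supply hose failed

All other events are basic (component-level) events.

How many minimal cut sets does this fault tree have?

8

Cylinder backup down [OR]: union of children's cut sets → 3 cut set(s).
O2 supply fails [OR]: union of children's cut sets → 5 cut set(s).
Vaporizer chain fails [AND]: one cut set from each child combined → 1 × 1 × 1 = 1 cut set(s).
Breathing circuit unavailable [OR]: union of children's cut sets → 6 cut set(s).
Pipeline path down [AND]: one cut set from each child combined → 1 × 1 × 1 = 1 cut set(s).
Anesthesia gas delivery interrupted [OR]: union of children's cut sets → 8 cut set(s).
Minimal cut sets: {#2 O2 cylinder malfunctions}; {Forward pipeline inlet is inoperative}; {Emergency supply hose failed}; {Forward pressure regulator malfunctions}; {Fresh-gas outlet is down}; {Right CO2 absorber failed, South check valve degraded, Upper APL valve stuck}; {Flowmeter is down, Standby O2 cylinder 2 is inoperative, Vaporizer degraded}; {Pipeline inlet 2 lost}.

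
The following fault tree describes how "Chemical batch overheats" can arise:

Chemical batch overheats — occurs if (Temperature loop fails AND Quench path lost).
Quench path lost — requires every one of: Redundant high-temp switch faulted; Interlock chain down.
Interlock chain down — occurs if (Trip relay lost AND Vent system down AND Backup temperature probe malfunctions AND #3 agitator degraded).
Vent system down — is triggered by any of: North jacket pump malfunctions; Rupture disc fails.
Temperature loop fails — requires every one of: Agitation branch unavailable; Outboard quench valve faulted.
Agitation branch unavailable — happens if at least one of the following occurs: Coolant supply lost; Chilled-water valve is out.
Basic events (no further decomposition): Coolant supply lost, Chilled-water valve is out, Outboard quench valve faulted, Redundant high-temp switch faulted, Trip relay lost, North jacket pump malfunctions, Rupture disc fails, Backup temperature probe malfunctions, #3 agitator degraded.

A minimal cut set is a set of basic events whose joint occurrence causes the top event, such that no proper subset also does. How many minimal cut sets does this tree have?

4

Agitation branch unavailable [OR]: union of children's cut sets → 2 cut set(s).
Temperature loop fails [AND]: one cut set from each child combined → 2 × 1 = 2 cut set(s).
Vent system down [OR]: union of children's cut sets → 2 cut set(s).
Interlock chain down [AND]: one cut set from each child combined → 1 × 2 × 1 × 1 = 2 cut set(s).
Quench path lost [AND]: one cut set from each child combined → 1 × 2 = 2 cut set(s).
Chemical batch overheats [AND]: one cut set from each child combined → 2 × 2 = 4 cut set(s).
Minimal cut sets: {#3 agitator degraded, Backup temperature probe malfunctions, Coolant supply lost, North jacket pump malfunctions, Outboard quench valve faulted, Redundant high-temp switch faulted, Trip relay lost}; {#3 agitator degraded, Backup temperature probe malfunctions, Coolant supply lost, Outboard quench valve faulted, Redundant high-temp switch faulted, Rupture disc fails, Trip relay lost}; {#3 agitator degraded, Backup temperature probe malfunctions, Chilled-water valve is out, North jacket pump malfunctions, Outboard quench valve faulted, Redundant high-temp switch faulted, Trip relay lost}; {#3 agitator degraded, Backup temperature probe malfunctions, Chilled-water valve is out, Outboard quench valve faulted, Redundant high-temp switch faulted, Rupture disc fails, Trip relay lost}.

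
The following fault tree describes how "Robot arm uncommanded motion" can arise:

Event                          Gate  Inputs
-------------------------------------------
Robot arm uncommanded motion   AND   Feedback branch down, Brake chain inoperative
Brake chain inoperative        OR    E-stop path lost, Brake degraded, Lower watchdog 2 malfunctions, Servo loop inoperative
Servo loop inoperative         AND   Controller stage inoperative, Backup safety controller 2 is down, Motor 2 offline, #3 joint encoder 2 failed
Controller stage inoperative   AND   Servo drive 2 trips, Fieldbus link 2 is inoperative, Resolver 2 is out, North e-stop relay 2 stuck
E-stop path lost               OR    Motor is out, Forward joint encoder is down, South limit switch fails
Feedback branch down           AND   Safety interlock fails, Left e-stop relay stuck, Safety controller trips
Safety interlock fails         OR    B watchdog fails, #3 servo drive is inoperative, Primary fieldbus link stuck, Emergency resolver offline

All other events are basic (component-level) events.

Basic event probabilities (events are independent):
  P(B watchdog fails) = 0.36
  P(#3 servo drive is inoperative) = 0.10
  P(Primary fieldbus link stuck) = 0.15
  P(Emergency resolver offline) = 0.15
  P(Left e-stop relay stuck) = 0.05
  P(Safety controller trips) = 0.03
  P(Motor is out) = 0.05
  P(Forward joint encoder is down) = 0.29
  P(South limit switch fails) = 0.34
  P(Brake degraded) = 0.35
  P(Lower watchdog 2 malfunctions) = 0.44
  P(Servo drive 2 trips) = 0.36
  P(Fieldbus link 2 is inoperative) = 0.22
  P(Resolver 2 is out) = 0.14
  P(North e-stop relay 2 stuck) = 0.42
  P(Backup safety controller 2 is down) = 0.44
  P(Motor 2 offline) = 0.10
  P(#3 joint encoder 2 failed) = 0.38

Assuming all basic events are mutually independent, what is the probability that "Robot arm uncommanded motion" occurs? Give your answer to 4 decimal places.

P(Safety interlock fails) [OR] = 1 − (1−0.36) × (1−0.10) × (1−0.15) × (1−0.15) = 0.583840
P(Feedback branch down) [AND] = 0.583840 × 0.05 × 0.03 = 0.000876
P(E-stop path lost) [OR] = 1 − (1−0.05) × (1−0.29) × (1−0.34) = 0.554830
P(Controller stage inoperative) [AND] = 0.36 × 0.22 × 0.14 × 0.42 = 0.004657
P(Servo loop inoperative) [AND] = 0.004657 × 0.44 × 0.10 × 0.38 = 0.000078
P(Brake chain inoperative) [OR] = 1 − (1−0.554830) × (1−0.35) × (1−0.44) × (1−0.000078) = 0.837971
P(Robot arm uncommanded motion) [AND] = 0.000876 × 0.837971 = 0.000734
Rounded to 4 decimal places: P(Robot arm uncommanded motion) ≈ 0.0007.

0.0007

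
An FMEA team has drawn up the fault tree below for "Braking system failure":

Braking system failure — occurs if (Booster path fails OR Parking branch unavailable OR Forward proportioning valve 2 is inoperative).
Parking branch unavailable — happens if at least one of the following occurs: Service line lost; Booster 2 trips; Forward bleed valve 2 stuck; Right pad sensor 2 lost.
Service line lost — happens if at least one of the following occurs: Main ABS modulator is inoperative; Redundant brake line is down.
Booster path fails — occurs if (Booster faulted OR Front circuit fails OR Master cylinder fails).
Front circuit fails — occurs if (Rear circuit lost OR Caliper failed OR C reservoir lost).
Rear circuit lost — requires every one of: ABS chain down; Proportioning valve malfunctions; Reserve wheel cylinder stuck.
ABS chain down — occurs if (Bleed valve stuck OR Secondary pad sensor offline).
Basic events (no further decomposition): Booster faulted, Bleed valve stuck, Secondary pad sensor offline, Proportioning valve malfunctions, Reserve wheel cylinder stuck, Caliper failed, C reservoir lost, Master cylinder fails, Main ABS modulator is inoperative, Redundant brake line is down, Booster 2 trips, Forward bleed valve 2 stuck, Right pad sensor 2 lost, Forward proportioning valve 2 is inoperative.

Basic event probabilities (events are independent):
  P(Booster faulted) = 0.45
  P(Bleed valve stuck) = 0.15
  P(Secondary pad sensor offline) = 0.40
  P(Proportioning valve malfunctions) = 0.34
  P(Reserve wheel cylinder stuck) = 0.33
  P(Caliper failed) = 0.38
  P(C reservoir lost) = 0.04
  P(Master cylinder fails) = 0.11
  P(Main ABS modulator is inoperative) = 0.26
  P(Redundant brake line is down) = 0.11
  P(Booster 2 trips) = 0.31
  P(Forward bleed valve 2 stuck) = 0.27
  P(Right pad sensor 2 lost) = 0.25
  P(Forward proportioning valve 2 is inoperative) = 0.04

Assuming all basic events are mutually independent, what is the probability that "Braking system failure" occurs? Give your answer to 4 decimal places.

0.9342

P(ABS chain down) [OR] = 1 − (1−0.15) × (1−0.40) = 0.490000
P(Rear circuit lost) [AND] = 0.490000 × 0.34 × 0.33 = 0.054978
P(Front circuit fails) [OR] = 1 − (1−0.054978) × (1−0.38) × (1−0.04) = 0.437523
P(Booster path fails) [OR] = 1 − (1−0.45) × (1−0.437523) × (1−0.11) = 0.724668
P(Service line lost) [OR] = 1 − (1−0.26) × (1−0.11) = 0.341400
P(Parking branch unavailable) [OR] = 1 − (1−0.341400) × (1−0.31) × (1−0.27) × (1−0.25) = 0.751197
P(Braking system failure) [OR] = 1 − (1−0.724668) × (1−0.751197) × (1−0.04) = 0.934237
Rounded to 4 decimal places: P(Braking system failure) ≈ 0.9342.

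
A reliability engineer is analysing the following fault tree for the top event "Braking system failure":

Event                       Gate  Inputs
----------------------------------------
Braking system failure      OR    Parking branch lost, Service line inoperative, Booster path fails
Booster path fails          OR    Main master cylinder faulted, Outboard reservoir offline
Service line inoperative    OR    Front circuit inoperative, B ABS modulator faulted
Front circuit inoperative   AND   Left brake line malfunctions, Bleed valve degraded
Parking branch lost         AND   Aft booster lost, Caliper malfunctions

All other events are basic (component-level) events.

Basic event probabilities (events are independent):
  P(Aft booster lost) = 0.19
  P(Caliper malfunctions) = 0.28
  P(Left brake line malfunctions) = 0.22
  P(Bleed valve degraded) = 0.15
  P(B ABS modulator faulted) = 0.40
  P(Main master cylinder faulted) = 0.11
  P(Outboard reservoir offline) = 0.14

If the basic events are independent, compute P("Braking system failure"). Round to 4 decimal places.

P(Parking branch lost) [AND] = 0.19 × 0.28 = 0.053200
P(Front circuit inoperative) [AND] = 0.22 × 0.15 = 0.033000
P(Service line inoperative) [OR] = 1 − (1−0.033000) × (1−0.40) = 0.419800
P(Booster path fails) [OR] = 1 − (1−0.11) × (1−0.14) = 0.234600
P(Braking system failure) [OR] = 1 − (1−0.053200) × (1−0.419800) × (1−0.234600) = 0.579540
Rounded to 4 decimal places: P(Braking system failure) ≈ 0.5795.

0.5795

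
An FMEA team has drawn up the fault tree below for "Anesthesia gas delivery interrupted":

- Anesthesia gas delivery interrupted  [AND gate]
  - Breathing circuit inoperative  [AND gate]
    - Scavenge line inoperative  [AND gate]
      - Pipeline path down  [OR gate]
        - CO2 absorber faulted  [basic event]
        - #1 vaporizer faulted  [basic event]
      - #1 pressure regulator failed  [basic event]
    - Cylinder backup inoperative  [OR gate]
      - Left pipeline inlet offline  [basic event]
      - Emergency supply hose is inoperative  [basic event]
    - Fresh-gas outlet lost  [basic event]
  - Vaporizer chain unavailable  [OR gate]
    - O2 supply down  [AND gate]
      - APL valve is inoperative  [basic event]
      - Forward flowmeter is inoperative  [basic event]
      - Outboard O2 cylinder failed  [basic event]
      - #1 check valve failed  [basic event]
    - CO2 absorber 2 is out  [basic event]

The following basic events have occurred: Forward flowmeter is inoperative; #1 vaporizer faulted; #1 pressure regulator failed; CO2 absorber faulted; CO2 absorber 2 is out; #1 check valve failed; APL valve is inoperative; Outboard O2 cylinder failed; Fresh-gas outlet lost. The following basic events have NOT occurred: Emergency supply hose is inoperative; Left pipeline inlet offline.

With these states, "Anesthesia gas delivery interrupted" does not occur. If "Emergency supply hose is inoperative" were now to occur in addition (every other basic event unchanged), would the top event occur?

Yes

Counterfactual: set "Emergency supply hose is inoperative" to occurred.
Pipeline path down [OR]: CO2 absorber faulted=occurs, #1 vaporizer faulted=occurs → at least one input occurs → occurs.
Scavenge line inoperative [AND]: Pipeline path down=occurs, #1 pressure regulator failed=occurs → all inputs occur → occurs.
Cylinder backup inoperative [OR]: Left pipeline inlet offline=not, Emergency supply hose is inoperative=occurs → at least one input occurs → occurs.
Breathing circuit inoperative [AND]: Scavenge line inoperative=occurs, Cylinder backup inoperative=occurs, Fresh-gas outlet lost=occurs → all inputs occur → occurs.
O2 supply down [AND]: APL valve is inoperative=occurs, Forward flowmeter is inoperative=occurs, Outboard O2 cylinder failed=occurs, #1 check valve failed=occurs → all inputs occur → occurs.
Vaporizer chain unavailable [OR]: O2 supply down=occurs, CO2 absorber 2 is out=occurs → at least one input occurs → occurs.
Anesthesia gas delivery interrupted [AND]: Breathing circuit inoperative=occurs, Vaporizer chain unavailable=occurs → all inputs occur → occurs.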